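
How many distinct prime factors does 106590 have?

6

106590 = 2 · 53295
53295 = 3 · 17765
17765 = 5 · 3553
3553 = 11 · 323
323 = 17 · 19
106590 = 2 · 3 · 5 · 11 · 17 · 19, which has 6 distinct prime factors.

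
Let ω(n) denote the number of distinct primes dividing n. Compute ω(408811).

408811 = 13^2 · 2419
2419 = 41 · 59
408811 = 13^2 · 41 · 59, which has 3 distinct prime factors.

3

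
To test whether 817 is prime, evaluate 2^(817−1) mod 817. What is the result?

102

2^1 ≡ 2 (mod 817)
2^2 ≡ 2^2 = 4 ≡ 4 (mod 817)
2^4 ≡ 4^2 = 16 ≡ 16 (mod 817)
2^8 ≡ 16^2 = 256 ≡ 256 (mod 817)
2^16 ≡ 256^2 = 65536 ≡ 176 (mod 817)
2^32 ≡ 176^2 = 30976 ≡ 747 (mod 817)
2^64 ≡ 747^2 = 558009 ≡ 815 (mod 817)
2^128 ≡ 815^2 = 664225 ≡ 4 (mod 817)
2^256 ≡ 4^2 = 16 ≡ 16 (mod 817)
2^512 ≡ 16^2 = 256 ≡ 256 (mod 817)
816 = 512 + 256 + 32 + 16 in binary powers of 2.
So 2^816 ≡ 256 · 16 · 747 · 176 ≡ 102 (mod 817).
Since 102 ≠ 1, base 2 is a Fermat witness: 817 is composite.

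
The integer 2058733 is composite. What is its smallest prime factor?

41

2058733 is odd.
Digit sum 28, not divisible by 3.
Ends in 3: not divisible by 5.
7: 2058733 = 7·294104 + 5
11: 2058733 = 11·187157 + 6
13: 2058733 = 13·158364 + 1
17: 2058733 = 17·121101 + 16
19: 2058733 = 19·108354 + 7
23: 2058733 = 23·89510 + 3
29: 2058733 = 29·70990 + 23
31: 2058733 = 31·66410 + 23
37: 2058733 = 37·55641 + 16
41: 2058733 = 41·50213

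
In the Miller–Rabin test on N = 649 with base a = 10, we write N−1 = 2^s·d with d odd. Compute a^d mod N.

649 − 1 = 648 = 2^3 · 81, so d = 81.
10^1 ≡ 10 (mod 649)
10^2 ≡ 10^2 = 100 ≡ 100 (mod 649)
10^4 ≡ 100^2 = 10000 ≡ 265 (mod 649)
10^8 ≡ 265^2 = 70225 ≡ 133 (mod 649)
10^16 ≡ 133^2 = 17689 ≡ 166 (mod 649)
10^32 ≡ 166^2 = 27556 ≡ 298 (mod 649)
10^64 ≡ 298^2 = 88804 ≡ 540 (mod 649)
81 = 64 + 16 + 1 in binary powers of 2.
So 10^81 ≡ 540 · 166 · 10 ≡ 131 (mod 649).
Squaring chain: 131 → 287 → 595; never reaches −1, so base 10 is a Miller–Rabin witness that 649 is composite.

131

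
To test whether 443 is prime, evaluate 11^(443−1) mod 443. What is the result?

11^1 ≡ 11 (mod 443)
11^2 ≡ 11^2 = 121 ≡ 121 (mod 443)
11^4 ≡ 121^2 = 14641 ≡ 22 (mod 443)
11^8 ≡ 22^2 = 484 ≡ 41 (mod 443)
11^16 ≡ 41^2 = 1681 ≡ 352 (mod 443)
11^32 ≡ 352^2 = 123904 ≡ 307 (mod 443)
11^64 ≡ 307^2 = 94249 ≡ 333 (mod 443)
11^128 ≡ 333^2 = 110889 ≡ 139 (mod 443)
11^256 ≡ 139^2 = 19321 ≡ 272 (mod 443)
442 = 256 + 128 + 32 + 16 + 8 + 2 in binary powers of 2.
So 11^442 ≡ 272 · 139 · 307 · 352 · 41 · 121 ≡ 1 (mod 443).
Since the result is 1, base 11 gives no evidence that 443 is composite.

1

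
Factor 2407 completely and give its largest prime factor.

83

2407 = 29 · 83
83 is prime.
So 2407 = 29 · 83; the largest prime factor is 83.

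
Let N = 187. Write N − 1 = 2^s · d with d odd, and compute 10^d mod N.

164

187 − 1 = 186 = 2^1 · 93, so d = 93.
10^1 ≡ 10 (mod 187)
10^2 ≡ 10^2 = 100 ≡ 100 (mod 187)
10^4 ≡ 100^2 = 10000 ≡ 89 (mod 187)
10^8 ≡ 89^2 = 7921 ≡ 67 (mod 187)
10^16 ≡ 67^2 = 4489 ≡ 1 (mod 187)
10^32 ≡ 1^2 = 1 ≡ 1 (mod 187)
10^64 ≡ 1^2 = 1 ≡ 1 (mod 187)
93 = 64 + 16 + 8 + 4 + 1 in binary powers of 2.
So 10^93 ≡ 1 · 1 · 67 · 89 · 10 ≡ 164 (mod 187).
Squaring chain: 164; never reaches −1, so base 10 is a Miller–Rabin witness that 187 is composite.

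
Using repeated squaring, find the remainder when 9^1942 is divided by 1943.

1069

9^1 ≡ 9 (mod 1943)
9^2 ≡ 9^2 = 81 ≡ 81 (mod 1943)
9^4 ≡ 81^2 = 6561 ≡ 732 (mod 1943)
9^8 ≡ 732^2 = 535824 ≡ 1499 (mod 1943)
9^16 ≡ 1499^2 = 2247001 ≡ 893 (mod 1943)
9^32 ≡ 893^2 = 797449 ≡ 819 (mod 1943)
9^64 ≡ 819^2 = 670761 ≡ 426 (mod 1943)
9^128 ≡ 426^2 = 181476 ≡ 777 (mod 1943)
9^256 ≡ 777^2 = 603729 ≡ 1399 (mod 1943)
9^512 ≡ 1399^2 = 1957201 ≡ 600 (mod 1943)
9^1024 ≡ 600^2 = 360000 ≡ 545 (mod 1943)
1942 = 1024 + 512 + 256 + 128 + 16 + 4 + 2 in binary powers of 2.
So 9^1942 ≡ 545 · 600 · 1399 · 777 · 893 · 732 · 81 ≡ 1069 (mod 1943).
Since 1069 ≠ 1, base 9 is a Fermat witness: 1943 is composite.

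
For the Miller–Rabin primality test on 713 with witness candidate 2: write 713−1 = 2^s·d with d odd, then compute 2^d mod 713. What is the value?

713 − 1 = 712 = 2^3 · 89, so d = 89.
2^1 ≡ 2 (mod 713)
2^2 ≡ 2^2 = 4 ≡ 4 (mod 713)
2^4 ≡ 4^2 = 16 ≡ 16 (mod 713)
2^8 ≡ 16^2 = 256 ≡ 256 (mod 713)
2^16 ≡ 256^2 = 65536 ≡ 653 (mod 713)
2^32 ≡ 653^2 = 426409 ≡ 35 (mod 713)
2^64 ≡ 35^2 = 1225 ≡ 512 (mod 713)
89 = 64 + 16 + 8 + 1 in binary powers of 2.
So 2^89 ≡ 512 · 653 · 256 · 2 ≡ 140 (mod 713).
Squaring chain: 140 → 349 → 591; never reaches −1, so base 2 is a Miller–Rabin witness that 713 is composite.

140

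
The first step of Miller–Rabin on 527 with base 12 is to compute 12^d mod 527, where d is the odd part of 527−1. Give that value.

177

527 − 1 = 526 = 2^1 · 263, so d = 263.
12^1 ≡ 12 (mod 527)
12^2 ≡ 12^2 = 144 ≡ 144 (mod 527)
12^4 ≡ 144^2 = 20736 ≡ 183 (mod 527)
12^8 ≡ 183^2 = 33489 ≡ 288 (mod 527)
12^16 ≡ 288^2 = 82944 ≡ 205 (mod 527)
12^32 ≡ 205^2 = 42025 ≡ 392 (mod 527)
12^64 ≡ 392^2 = 153664 ≡ 307 (mod 527)
12^128 ≡ 307^2 = 94249 ≡ 443 (mod 527)
12^256 ≡ 443^2 = 196249 ≡ 205 (mod 527)
263 = 256 + 4 + 2 + 1 in binary powers of 2.
So 12^263 ≡ 205 · 183 · 144 · 12 ≡ 177 (mod 527).
Squaring chain: 177; never reaches −1, so base 12 is a Miller–Rabin witness that 527 is composite.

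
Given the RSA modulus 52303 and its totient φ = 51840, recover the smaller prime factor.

193

φ(n) = (p−1)(q−1) = n − (p+q) + 1, so p + q = 52303 − 51840 + 1 = 464.
p and q are the roots of t² − 464t + 52303 = 0.
Discriminant: 464² − 4·52303 = 215296 − 209212 = 6084; √6084 = 78.
q = (464 − 78)/2 = 193, p = (464 + 78)/2 = 271.
Check: 193 · 271 = 52303.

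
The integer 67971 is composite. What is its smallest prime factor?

67971 is odd.
Digit sum 30, divisible by 3.

3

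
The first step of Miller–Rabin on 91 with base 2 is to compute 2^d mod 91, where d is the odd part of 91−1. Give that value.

91 − 1 = 90 = 2^1 · 45, so d = 45.
2^1 ≡ 2 (mod 91)
2^2 ≡ 2^2 = 4 ≡ 4 (mod 91)
2^4 ≡ 4^2 = 16 ≡ 16 (mod 91)
2^8 ≡ 16^2 = 256 ≡ 74 (mod 91)
2^16 ≡ 74^2 = 5476 ≡ 16 (mod 91)
2^32 ≡ 16^2 = 256 ≡ 74 (mod 91)
45 = 32 + 8 + 4 + 1 in binary powers of 2.
So 2^45 ≡ 74 · 74 · 16 · 2 ≡ 57 (mod 91).
Squaring chain: 57; never reaches −1, so base 2 is a Miller–Rabin witness that 91 is composite.

57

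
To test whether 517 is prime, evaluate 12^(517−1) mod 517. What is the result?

243

12^1 ≡ 12 (mod 517)
12^2 ≡ 12^2 = 144 ≡ 144 (mod 517)
12^4 ≡ 144^2 = 20736 ≡ 56 (mod 517)
12^8 ≡ 56^2 = 3136 ≡ 34 (mod 517)
12^16 ≡ 34^2 = 1156 ≡ 122 (mod 517)
12^32 ≡ 122^2 = 14884 ≡ 408 (mod 517)
12^64 ≡ 408^2 = 166464 ≡ 507 (mod 517)
12^128 ≡ 507^2 = 257049 ≡ 100 (mod 517)
12^256 ≡ 100^2 = 10000 ≡ 177 (mod 517)
12^512 ≡ 177^2 = 31329 ≡ 309 (mod 517)
516 = 512 + 4 in binary powers of 2.
So 12^516 ≡ 309 · 56 ≡ 243 (mod 517).
Since 243 ≠ 1, base 12 is a Fermat witness: 517 is composite.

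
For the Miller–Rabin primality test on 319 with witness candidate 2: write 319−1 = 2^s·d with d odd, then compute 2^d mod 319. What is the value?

171

319 − 1 = 318 = 2^1 · 159, so d = 159.
2^1 ≡ 2 (mod 319)
2^2 ≡ 2^2 = 4 ≡ 4 (mod 319)
2^4 ≡ 4^2 = 16 ≡ 16 (mod 319)
2^8 ≡ 16^2 = 256 ≡ 256 (mod 319)
2^16 ≡ 256^2 = 65536 ≡ 141 (mod 319)
2^32 ≡ 141^2 = 19881 ≡ 103 (mod 319)
2^64 ≡ 103^2 = 10609 ≡ 82 (mod 319)
2^128 ≡ 82^2 = 6724 ≡ 25 (mod 319)
159 = 128 + 16 + 8 + 4 + 2 + 1 in binary powers of 2.
So 2^159 ≡ 25 · 141 · 256 · 16 · 4 · 2 ≡ 171 (mod 319).
Squaring chain: 171; never reaches −1, so base 2 is a Miller–Rabin witness that 319 is composite.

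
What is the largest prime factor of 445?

445 = 5 · 89
89 is prime.
So 445 = 5 · 89; the largest prime factor is 89.

89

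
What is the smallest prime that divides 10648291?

10648291 is odd.
Digit sum 31, not divisible by 3.
Ends in 1: not divisible by 5.
7: 10648291 = 7·1521184 + 3
11: 10648291 = 11·968026 + 5
13: 10648291 = 13·819099 + 4
17: 10648291 = 17·626370 + 1
19: 10648291 = 19·560436 + 7
23: 10648291 = 23·462969 + 4
29: 10648291 = 29·367182 + 13
31: 10648291 = 31·343493 + 8
37: 10648291 = 37·287791 + 24
41: 10648291 = 41·259714 + 17
43: 10648291 = 43·247634 + 29
47: 10648291 = 47·226559 + 18
53: 10648291 = 53·200911 + 8
59: 10648291 = 59·180479 + 30
61: 10648291 = 61·174562 + 9
67: 10648291 = 67·158929 + 48
71: 10648291 = 71·149975 + 66
73: 10648291 = 73·145867

73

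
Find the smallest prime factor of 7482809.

61

7482809 is odd.
Digit sum 38, not divisible by 3.
Ends in 9: not divisible by 5.
7: 7482809 = 7·1068972 + 5
11: 7482809 = 11·680255 + 4
13: 7482809 = 13·575600 + 9
17: 7482809 = 17·440165 + 4
19: 7482809 = 19·393832 + 1
23: 7482809 = 23·325339 + 12
29: 7482809 = 29·258027 + 26
31: 7482809 = 31·241380 + 29
37: 7482809 = 37·202238 + 3
41: 7482809 = 41·182507 + 22
43: 7482809 = 43·174018 + 35
47: 7482809 = 47·159208 + 33
53: 7482809 = 53·141185 + 4
59: 7482809 = 59·126827 + 16
61: 7482809 = 61·122669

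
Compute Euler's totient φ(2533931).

Factor: 2533931 = 97 · 151 · 173.
φ(2533931) = (97−1) · (151−1) · (173−1) = 96 · 150 · 172 = 2476800.

2476800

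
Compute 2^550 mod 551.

2^1 ≡ 2 (mod 551)
2^2 ≡ 2^2 = 4 ≡ 4 (mod 551)
2^4 ≡ 4^2 = 16 ≡ 16 (mod 551)
2^8 ≡ 16^2 = 256 ≡ 256 (mod 551)
2^16 ≡ 256^2 = 65536 ≡ 518 (mod 551)
2^32 ≡ 518^2 = 268324 ≡ 538 (mod 551)
2^64 ≡ 538^2 = 289444 ≡ 169 (mod 551)
2^128 ≡ 169^2 = 28561 ≡ 460 (mod 551)
2^256 ≡ 460^2 = 211600 ≡ 16 (mod 551)
2^512 ≡ 16^2 = 256 ≡ 256 (mod 551)
550 = 512 + 32 + 4 + 2 in binary powers of 2.
So 2^550 ≡ 256 · 538 · 16 · 4 ≡ 245 (mod 551).
Since 245 ≠ 1, base 2 is a Fermat witness: 551 is composite.

245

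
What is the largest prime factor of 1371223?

89

1371223 = 7 · 195889
195889 = 31 · 6319
6319 = 71 · 89
89 is prime.
So 1371223 = 7 · 31 · 71 · 89; the largest prime factor is 89.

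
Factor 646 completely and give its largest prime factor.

19

646 = 2 · 323
323 = 17 · 19
19 is prime.
So 646 = 2 · 17 · 19; the largest prime factor is 19.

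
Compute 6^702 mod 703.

6^1 ≡ 6 (mod 703)
6^2 ≡ 6^2 = 36 ≡ 36 (mod 703)
6^4 ≡ 36^2 = 1296 ≡ 593 (mod 703)
6^8 ≡ 593^2 = 351649 ≡ 149 (mod 703)
6^16 ≡ 149^2 = 22201 ≡ 408 (mod 703)
6^32 ≡ 408^2 = 166464 ≡ 556 (mod 703)
6^64 ≡ 556^2 = 309136 ≡ 519 (mod 703)
6^128 ≡ 519^2 = 269361 ≡ 112 (mod 703)
6^256 ≡ 112^2 = 12544 ≡ 593 (mod 703)
6^512 ≡ 593^2 = 351649 ≡ 149 (mod 703)
702 = 512 + 128 + 32 + 16 + 8 + 4 + 2 in binary powers of 2.
So 6^702 ≡ 149 · 112 · 556 · 408 · 149 · 593 · 36 ≡ 628 (mod 703).
Since 628 ≠ 1, base 6 is a Fermat witness: 703 is composite.

628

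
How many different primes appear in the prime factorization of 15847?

15847 = 13 · 1219
1219 = 23 · 53
15847 = 13 · 23 · 53, which has 3 distinct prime factors.

3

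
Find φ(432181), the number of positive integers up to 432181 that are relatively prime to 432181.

413280

Factor: 432181 = 41 · 83 · 127.
φ(432181) = (41−1) · (83−1) · (127−1) = 40 · 82 · 126 = 413280.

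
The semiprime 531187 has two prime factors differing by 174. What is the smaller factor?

647

Since p = q + 174, we have 531187 = q(q + 174), so q² + 174q − 531187 = 0.
Discriminant: 174² + 4·531187 = 30276 + 2124748 = 2155024; √2155024 = 1468.
q = (−174 + 1468)/2 = 647, and p = q + 174 = 821.
Check: 647 · 821 = 531187.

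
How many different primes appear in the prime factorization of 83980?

5

83980 = 2^2 · 20995
20995 = 5 · 4199
4199 = 13 · 323
323 = 17 · 19
83980 = 2^2 · 5 · 13 · 17 · 19, which has 5 distinct prime factors.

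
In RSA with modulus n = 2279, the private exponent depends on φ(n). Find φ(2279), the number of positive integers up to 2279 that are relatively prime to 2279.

2184

Factor: 2279 = 43 · 53.
φ(2279) = (43−1) · (53−1) = 42 · 52 = 2184.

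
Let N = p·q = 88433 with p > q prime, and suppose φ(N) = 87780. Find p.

φ(n) = (p−1)(q−1) = n − (p+q) + 1, so p + q = 88433 − 87780 + 1 = 654.
p and q are the roots of t² − 654t + 88433 = 0.
Discriminant: 654² − 4·88433 = 427716 − 353732 = 73984; √73984 = 272.
q = (654 − 272)/2 = 191, p = (654 + 272)/2 = 463.
Check: 191 · 463 = 88433.

463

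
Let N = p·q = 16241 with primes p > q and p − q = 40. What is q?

Since p = q + 40, we have 16241 = q(q + 40), so q² + 40q − 16241 = 0.
Discriminant: 40² + 4·16241 = 1600 + 64964 = 66564; √66564 = 258.
q = (−40 + 258)/2 = 109, and p = q + 40 = 149.
Check: 109 · 149 = 16241.

109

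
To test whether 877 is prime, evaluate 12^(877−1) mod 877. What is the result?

12^1 ≡ 12 (mod 877)
12^2 ≡ 12^2 = 144 ≡ 144 (mod 877)
12^4 ≡ 144^2 = 20736 ≡ 565 (mod 877)
12^8 ≡ 565^2 = 319225 ≡ 874 (mod 877)
12^16 ≡ 874^2 = 763876 ≡ 9 (mod 877)
12^32 ≡ 9^2 = 81 ≡ 81 (mod 877)
12^64 ≡ 81^2 = 6561 ≡ 422 (mod 877)
12^128 ≡ 422^2 = 178084 ≡ 53 (mod 877)
12^256 ≡ 53^2 = 2809 ≡ 178 (mod 877)
12^512 ≡ 178^2 = 31684 ≡ 112 (mod 877)
876 = 512 + 256 + 64 + 32 + 8 + 4 in binary powers of 2.
So 12^876 ≡ 112 · 178 · 422 · 81 · 874 · 565 ≡ 1 (mod 877).
Since the result is 1, base 12 gives no evidence that 877 is composite.

1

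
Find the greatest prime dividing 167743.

167743 = 43 · 3901
3901 = 47 · 83
83 is prime.
So 167743 = 43 · 47 · 83; the largest prime factor is 83.

83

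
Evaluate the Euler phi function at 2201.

2100

Factor: 2201 = 31 · 71.
φ(2201) = (31−1) · (71−1) = 30 · 70 = 2100.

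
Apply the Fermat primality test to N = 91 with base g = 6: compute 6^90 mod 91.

64

6^1 ≡ 6 (mod 91)
6^2 ≡ 6^2 = 36 ≡ 36 (mod 91)
6^4 ≡ 36^2 = 1296 ≡ 22 (mod 91)
6^8 ≡ 22^2 = 484 ≡ 29 (mod 91)
6^16 ≡ 29^2 = 841 ≡ 22 (mod 91)
6^32 ≡ 22^2 = 484 ≡ 29 (mod 91)
6^64 ≡ 29^2 = 841 ≡ 22 (mod 91)
90 = 64 + 16 + 8 + 2 in binary powers of 2.
So 6^90 ≡ 22 · 22 · 29 · 36 ≡ 64 (mod 91).
Since 64 ≠ 1, base 6 is a Fermat witness: 91 is composite.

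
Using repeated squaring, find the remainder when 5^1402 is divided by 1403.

992

5^1 ≡ 5 (mod 1403)
5^2 ≡ 5^2 = 25 ≡ 25 (mod 1403)
5^4 ≡ 25^2 = 625 ≡ 625 (mod 1403)
5^8 ≡ 625^2 = 390625 ≡ 591 (mod 1403)
5^16 ≡ 591^2 = 349281 ≡ 1337 (mod 1403)
5^32 ≡ 1337^2 = 1787569 ≡ 147 (mod 1403)
5^64 ≡ 147^2 = 21609 ≡ 564 (mod 1403)
5^128 ≡ 564^2 = 318096 ≡ 1018 (mod 1403)
5^256 ≡ 1018^2 = 1036324 ≡ 910 (mod 1403)
5^512 ≡ 910^2 = 828100 ≡ 330 (mod 1403)
5^1024 ≡ 330^2 = 108900 ≡ 869 (mod 1403)
1402 = 1024 + 256 + 64 + 32 + 16 + 8 + 2 in binary powers of 2.
So 5^1402 ≡ 869 · 910 · 564 · 147 · 1337 · 591 · 25 ≡ 992 (mod 1403).
Since 992 ≠ 1, base 5 is a Fermat witness: 1403 is composite.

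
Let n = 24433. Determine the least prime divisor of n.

24433 is odd.
Digit sum 16, not divisible by 3.
Ends in 3: not divisible by 5.
7: 24433 = 7·3490 + 3
11: 24433 = 11·2221 + 2
13: 24433 = 13·1879 + 6
17: 24433 = 17·1437 + 4
19: 24433 = 19·1285 + 18
23: 24433 = 23·1062 + 7
29: 24433 = 29·842 + 15
31: 24433 = 31·788 + 5
37: 24433 = 37·660 + 13
41: 24433 = 41·595 + 38
43: 24433 = 43·568 + 9
47: 24433 = 47·519 + 40
53: 24433 = 53·461

53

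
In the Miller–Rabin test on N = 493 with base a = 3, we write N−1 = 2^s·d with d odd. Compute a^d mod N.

160

493 − 1 = 492 = 2^2 · 123, so d = 123.
3^1 ≡ 3 (mod 493)
3^2 ≡ 3^2 = 9 ≡ 9 (mod 493)
3^4 ≡ 9^2 = 81 ≡ 81 (mod 493)
3^8 ≡ 81^2 = 6561 ≡ 152 (mod 493)
3^16 ≡ 152^2 = 23104 ≡ 426 (mod 493)
3^32 ≡ 426^2 = 181476 ≡ 52 (mod 493)
3^64 ≡ 52^2 = 2704 ≡ 239 (mod 493)
123 = 64 + 32 + 16 + 8 + 2 + 1 in binary powers of 2.
So 3^123 ≡ 239 · 52 · 426 · 152 · 9 · 3 ≡ 160 (mod 493).
Squaring chain: 160 → 457; never reaches −1, so base 3 is a Miller–Rabin witness that 493 is composite.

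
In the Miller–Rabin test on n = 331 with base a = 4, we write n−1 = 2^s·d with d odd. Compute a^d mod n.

331 − 1 = 330 = 2^1 · 165, so d = 165.
4^1 ≡ 4 (mod 331)
4^2 ≡ 4^2 = 16 ≡ 16 (mod 331)
4^4 ≡ 16^2 = 256 ≡ 256 (mod 331)
4^8 ≡ 256^2 = 65536 ≡ 329 (mod 331)
4^16 ≡ 329^2 = 108241 ≡ 4 (mod 331)
4^32 ≡ 4^2 = 16 ≡ 16 (mod 331)
4^64 ≡ 16^2 = 256 ≡ 256 (mod 331)
4^128 ≡ 256^2 = 65536 ≡ 329 (mod 331)
165 = 128 + 32 + 4 + 1 in binary powers of 2.
So 4^165 ≡ 329 · 16 · 256 · 4 ≡ 1 (mod 331).
Since 4^d ≡ 1 (mod 331), base 4 does not prove 331 composite.

1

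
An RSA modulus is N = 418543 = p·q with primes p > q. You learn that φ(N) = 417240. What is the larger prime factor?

φ(n) = (p−1)(q−1) = n − (p+q) + 1, so p + q = 418543 − 417240 + 1 = 1304.
p and q are the roots of t² − 1304t + 418543 = 0.
Discriminant: 1304² − 4·418543 = 1700416 − 1674172 = 26244; √26244 = 162.
q = (1304 − 162)/2 = 571, p = (1304 + 162)/2 = 733.
Check: 571 · 733 = 418543.

733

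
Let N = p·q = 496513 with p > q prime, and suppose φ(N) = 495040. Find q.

521

φ(n) = (p−1)(q−1) = n − (p+q) + 1, so p + q = 496513 − 495040 + 1 = 1474.
p and q are the roots of t² − 1474t + 496513 = 0.
Discriminant: 1474² − 4·496513 = 2172676 − 1986052 = 186624; √186624 = 432.
q = (1474 − 432)/2 = 521, p = (1474 + 432)/2 = 953.
Check: 521 · 953 = 496513.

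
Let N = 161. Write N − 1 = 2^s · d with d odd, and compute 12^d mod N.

161 − 1 = 160 = 2^5 · 5, so d = 5.
12^1 ≡ 12 (mod 161)
12^2 ≡ 12^2 = 144 ≡ 144 (mod 161)
12^4 ≡ 144^2 = 20736 ≡ 128 (mod 161)
5 = 4 + 1 in binary powers of 2.
So 12^5 ≡ 128 · 12 ≡ 87 (mod 161).
Squaring chain: 87 → 2 → 4 → 16 → 95; never reaches −1, so base 12 is a Miller–Rabin witness that 161 is composite.

87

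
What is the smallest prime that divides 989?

989 is odd.
Digit sum 26, not divisible by 3.
Ends in 9: not divisible by 5.
7: 989 = 7·141 + 2
11: 989 = 11·89 + 10
13: 989 = 13·76 + 1
17: 989 = 17·58 + 3
19: 989 = 19·52 + 1
23: 989 = 23·43

23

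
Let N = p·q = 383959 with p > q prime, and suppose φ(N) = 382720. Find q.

599

φ(n) = (p−1)(q−1) = n − (p+q) + 1, so p + q = 383959 − 382720 + 1 = 1240.
p and q are the roots of t² − 1240t + 383959 = 0.
Discriminant: 1240² − 4·383959 = 1537600 − 1535836 = 1764; √1764 = 42.
q = (1240 − 42)/2 = 599, p = (1240 + 42)/2 = 641.
Check: 599 · 641 = 383959.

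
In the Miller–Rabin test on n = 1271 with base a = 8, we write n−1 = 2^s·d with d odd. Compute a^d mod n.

32

1271 − 1 = 1270 = 2^1 · 635, so d = 635.
8^1 ≡ 8 (mod 1271)
8^2 ≡ 8^2 = 64 ≡ 64 (mod 1271)
8^4 ≡ 64^2 = 4096 ≡ 283 (mod 1271)
8^8 ≡ 283^2 = 80089 ≡ 16 (mod 1271)
8^16 ≡ 16^2 = 256 ≡ 256 (mod 1271)
8^32 ≡ 256^2 = 65536 ≡ 715 (mod 1271)
8^64 ≡ 715^2 = 511225 ≡ 283 (mod 1271)
8^128 ≡ 283^2 = 80089 ≡ 16 (mod 1271)
8^256 ≡ 16^2 = 256 ≡ 256 (mod 1271)
8^512 ≡ 256^2 = 65536 ≡ 715 (mod 1271)
635 = 512 + 64 + 32 + 16 + 8 + 2 + 1 in binary powers of 2.
So 8^635 ≡ 715 · 283 · 715 · 256 · 16 · 64 · 8 ≡ 32 (mod 1271).
Squaring chain: 32; never reaches −1, so base 8 is a Miller–Rabin witness that 1271 is composite.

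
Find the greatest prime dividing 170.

17

170 = 2 · 85
85 = 5 · 17
17 is prime.
So 170 = 2 · 5 · 17; the largest prime factor is 17.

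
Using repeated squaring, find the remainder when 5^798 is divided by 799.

5^1 ≡ 5 (mod 799)
5^2 ≡ 5^2 = 25 ≡ 25 (mod 799)
5^4 ≡ 25^2 = 625 ≡ 625 (mod 799)
5^8 ≡ 625^2 = 390625 ≡ 713 (mod 799)
5^16 ≡ 713^2 = 508369 ≡ 205 (mod 799)
5^32 ≡ 205^2 = 42025 ≡ 477 (mod 799)
5^64 ≡ 477^2 = 227529 ≡ 613 (mod 799)
5^128 ≡ 613^2 = 375769 ≡ 239 (mod 799)
5^256 ≡ 239^2 = 57121 ≡ 392 (mod 799)
5^512 ≡ 392^2 = 153664 ≡ 256 (mod 799)
798 = 512 + 256 + 16 + 8 + 4 + 2 in binary powers of 2.
So 5^798 ≡ 256 · 392 · 205 · 713 · 625 · 25 ≡ 440 (mod 799).
Since 440 ≠ 1, base 5 is a Fermat witness: 799 is composite.

440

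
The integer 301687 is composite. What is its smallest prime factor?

301687 is odd.
Digit sum 25, not divisible by 3.
Ends in 7: not divisible by 5.
7: 301687 = 7·43098 + 1
11: 301687 = 11·27426 + 1
13: 301687 = 13·23206 + 9
17: 301687 = 17·17746 + 5
19: 301687 = 19·15878 + 5
23: 301687 = 23·13116 + 19
29: 301687 = 29·10403

29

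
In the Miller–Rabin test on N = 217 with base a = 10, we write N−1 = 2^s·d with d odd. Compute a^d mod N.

217 − 1 = 216 = 2^3 · 27, so d = 27.
10^1 ≡ 10 (mod 217)
10^2 ≡ 10^2 = 100 ≡ 100 (mod 217)
10^4 ≡ 100^2 = 10000 ≡ 18 (mod 217)
10^8 ≡ 18^2 = 324 ≡ 107 (mod 217)
10^16 ≡ 107^2 = 11449 ≡ 165 (mod 217)
27 = 16 + 8 + 2 + 1 in binary powers of 2.
So 10^27 ≡ 165 · 107 · 100 · 10 ≡ 97 (mod 217).
Squaring chain: 97 → 78 → 8; never reaches −1, so base 10 is a Miller–Rabin witness that 217 is composite.

97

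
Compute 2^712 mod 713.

624

2^1 ≡ 2 (mod 713)
2^2 ≡ 2^2 = 4 ≡ 4 (mod 713)
2^4 ≡ 4^2 = 16 ≡ 16 (mod 713)
2^8 ≡ 16^2 = 256 ≡ 256 (mod 713)
2^16 ≡ 256^2 = 65536 ≡ 653 (mod 713)
2^32 ≡ 653^2 = 426409 ≡ 35 (mod 713)
2^64 ≡ 35^2 = 1225 ≡ 512 (mod 713)
2^128 ≡ 512^2 = 262144 ≡ 473 (mod 713)
2^256 ≡ 473^2 = 223729 ≡ 560 (mod 713)
2^512 ≡ 560^2 = 313600 ≡ 593 (mod 713)
712 = 512 + 128 + 64 + 8 in binary powers of 2.
So 2^712 ≡ 593 · 473 · 512 · 256 ≡ 624 (mod 713).
Since 624 ≠ 1, base 2 is a Fermat witness: 713 is composite.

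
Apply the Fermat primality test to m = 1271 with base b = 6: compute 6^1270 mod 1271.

6^1 ≡ 6 (mod 1271)
6^2 ≡ 6^2 = 36 ≡ 36 (mod 1271)
6^4 ≡ 36^2 = 1296 ≡ 25 (mod 1271)
6^8 ≡ 25^2 = 625 ≡ 625 (mod 1271)
6^16 ≡ 625^2 = 390625 ≡ 428 (mod 1271)
6^32 ≡ 428^2 = 183184 ≡ 160 (mod 1271)
6^64 ≡ 160^2 = 25600 ≡ 180 (mod 1271)
6^128 ≡ 180^2 = 32400 ≡ 625 (mod 1271)
6^256 ≡ 625^2 = 390625 ≡ 428 (mod 1271)
6^512 ≡ 428^2 = 183184 ≡ 160 (mod 1271)
6^1024 ≡ 160^2 = 25600 ≡ 180 (mod 1271)
1270 = 1024 + 128 + 64 + 32 + 16 + 4 + 2 in binary powers of 2.
So 6^1270 ≡ 180 · 625 · 180 · 160 · 428 · 25 · 36 ≡ 583 (mod 1271).
Since 583 ≠ 1, base 6 is a Fermat witness: 1271 is composite.

583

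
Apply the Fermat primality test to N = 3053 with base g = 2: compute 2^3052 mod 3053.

2^1 ≡ 2 (mod 3053)
2^2 ≡ 2^2 = 4 ≡ 4 (mod 3053)
2^4 ≡ 4^2 = 16 ≡ 16 (mod 3053)
2^8 ≡ 16^2 = 256 ≡ 256 (mod 3053)
2^16 ≡ 256^2 = 65536 ≡ 1423 (mod 3053)
2^32 ≡ 1423^2 = 2024929 ≡ 790 (mod 3053)
2^64 ≡ 790^2 = 624100 ≡ 1288 (mod 3053)
2^128 ≡ 1288^2 = 1658944 ≡ 1165 (mod 3053)
2^256 ≡ 1165^2 = 1357225 ≡ 1693 (mod 3053)
2^512 ≡ 1693^2 = 2866249 ≡ 2535 (mod 3053)
2^1024 ≡ 2535^2 = 6426225 ≡ 2713 (mod 3053)
2^2048 ≡ 2713^2 = 7360369 ≡ 2639 (mod 3053)
3052 = 2048 + 512 + 256 + 128 + 64 + 32 + 8 + 4 in binary powers of 2.
So 2^3052 ≡ 2639 · 2535 · 1693 · 1165 · 1288 · 790 · 256 · 16 ≡ 2968 (mod 3053).
Since 2968 ≠ 1, base 2 is a Fermat witness: 3053 is composite.

2968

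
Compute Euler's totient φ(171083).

153000

Factor: 171083 = 11 · 103 · 151.
φ(171083) = (11−1) · (103−1) · (151−1) = 10 · 102 · 150 = 153000.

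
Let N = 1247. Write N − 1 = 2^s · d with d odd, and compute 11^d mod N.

302

1247 − 1 = 1246 = 2^1 · 623, so d = 623.
11^1 ≡ 11 (mod 1247)
11^2 ≡ 11^2 = 121 ≡ 121 (mod 1247)
11^4 ≡ 121^2 = 14641 ≡ 924 (mod 1247)
11^8 ≡ 924^2 = 853776 ≡ 828 (mod 1247)
11^16 ≡ 828^2 = 685584 ≡ 981 (mod 1247)
11^32 ≡ 981^2 = 962361 ≡ 924 (mod 1247)
11^64 ≡ 924^2 = 853776 ≡ 828 (mod 1247)
11^128 ≡ 828^2 = 685584 ≡ 981 (mod 1247)
11^256 ≡ 981^2 = 962361 ≡ 924 (mod 1247)
11^512 ≡ 924^2 = 853776 ≡ 828 (mod 1247)
623 = 512 + 64 + 32 + 8 + 4 + 2 + 1 in binary powers of 2.
So 11^623 ≡ 828 · 828 · 924 · 828 · 924 · 121 · 11 ≡ 302 (mod 1247).
Squaring chain: 302; never reaches −1, so base 11 is a Miller–Rabin witness that 1247 is composite.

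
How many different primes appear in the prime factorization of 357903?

357903 = 3^2 · 39767
39767 = 7 · 5681
5681 = 13 · 437
437 = 19 · 23
357903 = 3^2 · 7 · 13 · 19 · 23, which has 5 distinct prime factors.

5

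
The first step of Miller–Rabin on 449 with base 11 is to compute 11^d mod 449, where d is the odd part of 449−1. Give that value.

449 − 1 = 448 = 2^6 · 7, so d = 7.
11^1 ≡ 11 (mod 449)
11^2 ≡ 11^2 = 121 ≡ 121 (mod 449)
11^4 ≡ 121^2 = 14641 ≡ 273 (mod 449)
7 = 4 + 2 + 1 in binary powers of 2.
So 11^7 ≡ 273 · 121 · 11 ≡ 122 (mod 449).
Squaring chain: 122 → 67 → 448 → 1 → 1 → 1; reaches −1, so base 11 does not prove 449 composite.

122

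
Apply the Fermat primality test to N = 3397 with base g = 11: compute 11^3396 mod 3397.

11^1 ≡ 11 (mod 3397)
11^2 ≡ 11^2 = 121 ≡ 121 (mod 3397)
11^4 ≡ 121^2 = 14641 ≡ 1053 (mod 3397)
11^8 ≡ 1053^2 = 1108809 ≡ 1387 (mod 3397)
11^16 ≡ 1387^2 = 1923769 ≡ 1067 (mod 3397)
11^32 ≡ 1067^2 = 1138489 ≡ 494 (mod 3397)
11^64 ≡ 494^2 = 244036 ≡ 2849 (mod 3397)
11^128 ≡ 2849^2 = 8116801 ≡ 1368 (mod 3397)
11^256 ≡ 1368^2 = 1871424 ≡ 3074 (mod 3397)
11^512 ≡ 3074^2 = 9449476 ≡ 2419 (mod 3397)
11^1024 ≡ 2419^2 = 5851561 ≡ 1927 (mod 3397)
11^2048 ≡ 1927^2 = 3713329 ≡ 408 (mod 3397)
3396 = 2048 + 1024 + 256 + 64 + 4 in binary powers of 2.
So 11^3396 ≡ 408 · 1927 · 3074 · 2849 · 1053 ≡ 699 (mod 3397).
Since 699 ≠ 1, base 11 is a Fermat witness: 3397 is composite.

699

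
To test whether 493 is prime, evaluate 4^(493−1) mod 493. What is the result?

4^1 ≡ 4 (mod 493)
4^2 ≡ 4^2 = 16 ≡ 16 (mod 493)
4^4 ≡ 16^2 = 256 ≡ 256 (mod 493)
4^8 ≡ 256^2 = 65536 ≡ 460 (mod 493)
4^16 ≡ 460^2 = 211600 ≡ 103 (mod 493)
4^32 ≡ 103^2 = 10609 ≡ 256 (mod 493)
4^64 ≡ 256^2 = 65536 ≡ 460 (mod 493)
4^128 ≡ 460^2 = 211600 ≡ 103 (mod 493)
4^256 ≡ 103^2 = 10609 ≡ 256 (mod 493)
492 = 256 + 128 + 64 + 32 + 8 + 4 in binary powers of 2.
So 4^492 ≡ 256 · 103 · 460 · 256 · 460 · 256 ≡ 103 (mod 493).
Since 103 ≠ 1, base 4 is a Fermat witness: 493 is composite.

103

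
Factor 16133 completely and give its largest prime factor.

73

16133 = 13 · 1241
1241 = 17 · 73
73 is prime.
So 16133 = 13 · 17 · 73; the largest prime factor is 73.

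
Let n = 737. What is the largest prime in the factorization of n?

67

737 = 11 · 67
67 is prime.
So 737 = 11 · 67; the largest prime factor is 67.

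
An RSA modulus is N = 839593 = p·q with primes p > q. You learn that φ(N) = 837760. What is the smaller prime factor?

φ(n) = (p−1)(q−1) = n − (p+q) + 1, so p + q = 839593 − 837760 + 1 = 1834.
p and q are the roots of t² − 1834t + 839593 = 0.
Discriminant: 1834² − 4·839593 = 3363556 − 3358372 = 5184; √5184 = 72.
q = (1834 − 72)/2 = 881, p = (1834 + 72)/2 = 953.
Check: 881 · 953 = 839593.

881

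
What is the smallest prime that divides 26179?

26179 is odd.
Digit sum 25, not divisible by 3.
Ends in 9: not divisible by 5.
7: 26179 = 7·3739 + 6
11: 26179 = 11·2379 + 10
13: 26179 = 13·2013 + 10
17: 26179 = 17·1539 + 16
19: 26179 = 19·1377 + 16
23: 26179 = 23·1138 + 5
29: 26179 = 29·902 + 21
31: 26179 = 31·844 + 15
37: 26179 = 37·707 + 20
41: 26179 = 41·638 + 21
43: 26179 = 43·608 + 35
47: 26179 = 47·557

47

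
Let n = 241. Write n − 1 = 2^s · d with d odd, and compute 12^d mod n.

30

241 − 1 = 240 = 2^4 · 15, so d = 15.
12^1 ≡ 12 (mod 241)
12^2 ≡ 12^2 = 144 ≡ 144 (mod 241)
12^4 ≡ 144^2 = 20736 ≡ 10 (mod 241)
12^8 ≡ 10^2 = 100 ≡ 100 (mod 241)
15 = 8 + 4 + 2 + 1 in binary powers of 2.
So 12^15 ≡ 100 · 10 · 144 · 12 ≡ 30 (mod 241).
Squaring chain: 30 → 177 → 240 → 1; reaches −1, so base 12 does not prove 241 composite.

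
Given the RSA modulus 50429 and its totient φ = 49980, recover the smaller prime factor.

φ(n) = (p−1)(q−1) = n − (p+q) + 1, so p + q = 50429 − 49980 + 1 = 450.
p and q are the roots of t² − 450t + 50429 = 0.
Discriminant: 450² − 4·50429 = 202500 − 201716 = 784; √784 = 28.
q = (450 − 28)/2 = 211, p = (450 + 28)/2 = 239.
Check: 211 · 239 = 50429.

211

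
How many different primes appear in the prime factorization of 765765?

6

765765 = 3^2 · 85085
85085 = 5 · 17017
17017 = 7 · 2431
2431 = 11 · 221
221 = 13 · 17
765765 = 3^2 · 5 · 7 · 11 · 13 · 17, which has 6 distinct prime factors.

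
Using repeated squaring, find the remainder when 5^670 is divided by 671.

5^1 ≡ 5 (mod 671)
5^2 ≡ 5^2 = 25 ≡ 25 (mod 671)
5^4 ≡ 25^2 = 625 ≡ 625 (mod 671)
5^8 ≡ 625^2 = 390625 ≡ 103 (mod 671)
5^16 ≡ 103^2 = 10609 ≡ 544 (mod 671)
5^32 ≡ 544^2 = 295936 ≡ 25 (mod 671)
5^64 ≡ 25^2 = 625 ≡ 625 (mod 671)
5^128 ≡ 625^2 = 390625 ≡ 103 (mod 671)
5^256 ≡ 103^2 = 10609 ≡ 544 (mod 671)
5^512 ≡ 544^2 = 295936 ≡ 25 (mod 671)
670 = 512 + 128 + 16 + 8 + 4 + 2 in binary powers of 2.
So 5^670 ≡ 25 · 103 · 544 · 103 · 625 · 25 ≡ 562 (mod 671).
Since 562 ≠ 1, base 5 is a Fermat witness: 671 is composite.

562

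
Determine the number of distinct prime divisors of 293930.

6

293930 = 2 · 146965
146965 = 5 · 29393
29393 = 7 · 4199
4199 = 13 · 323
323 = 17 · 19
293930 = 2 · 5 · 7 · 13 · 17 · 19, which has 6 distinct prime factors.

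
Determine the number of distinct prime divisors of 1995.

1995 = 3 · 665
665 = 5 · 133
133 = 7 · 19
1995 = 3 · 5 · 7 · 19, which has 4 distinct prime factors.

4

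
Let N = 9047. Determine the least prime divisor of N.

83

9047 is odd.
Digit sum 20, not divisible by 3.
Ends in 7: not divisible by 5.
7: 9047 = 7·1292 + 3
11: 9047 = 11·822 + 5
13: 9047 = 13·695 + 12
17: 9047 = 17·532 + 3
19: 9047 = 19·476 + 3
23: 9047 = 23·393 + 8
29: 9047 = 29·311 + 28
31: 9047 = 31·291 + 26
37: 9047 = 37·244 + 19
41: 9047 = 41·220 + 27
43: 9047 = 43·210 + 17
47: 9047 = 47·192 + 23
53: 9047 = 53·170 + 37
59: 9047 = 59·153 + 20
61: 9047 = 61·148 + 19
67: 9047 = 67·135 + 2
71: 9047 = 71·127 + 30
73: 9047 = 73·123 + 68
79: 9047 = 79·114 + 41
83: 9047 = 83·109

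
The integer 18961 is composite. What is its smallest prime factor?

67

18961 is odd.
Digit sum 25, not divisible by 3.
Ends in 1: not divisible by 5.
7: 18961 = 7·2708 + 5
11: 18961 = 11·1723 + 8
13: 18961 = 13·1458 + 7
17: 18961 = 17·1115 + 6
19: 18961 = 19·997 + 18
23: 18961 = 23·824 + 9
29: 18961 = 29·653 + 24
31: 18961 = 31·611 + 20
37: 18961 = 37·512 + 17
41: 18961 = 41·462 + 19
43: 18961 = 43·440 + 41
47: 18961 = 47·403 + 20
53: 18961 = 53·357 + 40
59: 18961 = 59·321 + 22
61: 18961 = 61·310 + 51
67: 18961 = 67·283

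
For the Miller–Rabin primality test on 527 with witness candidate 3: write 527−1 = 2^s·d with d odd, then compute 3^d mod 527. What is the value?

527 − 1 = 526 = 2^1 · 263, so d = 263.
3^1 ≡ 3 (mod 527)
3^2 ≡ 3^2 = 9 ≡ 9 (mod 527)
3^4 ≡ 9^2 = 81 ≡ 81 (mod 527)
3^8 ≡ 81^2 = 6561 ≡ 237 (mod 527)
3^16 ≡ 237^2 = 56169 ≡ 307 (mod 527)
3^32 ≡ 307^2 = 94249 ≡ 443 (mod 527)
3^64 ≡ 443^2 = 196249 ≡ 205 (mod 527)
3^128 ≡ 205^2 = 42025 ≡ 392 (mod 527)
3^256 ≡ 392^2 = 153664 ≡ 307 (mod 527)
263 = 256 + 4 + 2 + 1 in binary powers of 2.
So 3^263 ≡ 307 · 81 · 9 · 3 ≡ 11 (mod 527).
Squaring chain: 11; never reaches −1, so base 3 is a Miller–Rabin witness that 527 is composite.

11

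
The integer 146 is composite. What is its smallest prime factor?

2

146 is even: 2 divides it.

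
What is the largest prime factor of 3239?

79

3239 = 41 · 79
79 is prime.
So 3239 = 41 · 79; the largest prime factor is 79.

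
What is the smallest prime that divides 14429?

47

14429 is odd.
Digit sum 20, not divisible by 3.
Ends in 9: not divisible by 5.
7: 14429 = 7·2061 + 2
11: 14429 = 11·1311 + 8
13: 14429 = 13·1109 + 12
17: 14429 = 17·848 + 13
19: 14429 = 19·759 + 8
23: 14429 = 23·627 + 8
29: 14429 = 29·497 + 16
31: 14429 = 31·465 + 14
37: 14429 = 37·389 + 36
41: 14429 = 41·351 + 38
43: 14429 = 43·335 + 24
47: 14429 = 47·307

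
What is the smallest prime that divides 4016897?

4016897 is odd.
Digit sum 35, not divisible by 3.
Ends in 7: not divisible by 5.
7: 4016897 = 7·573842 + 3
11: 4016897 = 11·365172 + 5
13: 4016897 = 13·308992 + 1
17: 4016897 = 17·236288 + 1
19: 4016897 = 19·211415 + 12
23: 4016897 = 23·174647 + 16
29: 4016897 = 29·138513 + 20
31: 4016897 = 31·129577 + 10
37: 4016897 = 37·108564 + 29
41: 4016897 = 41·97973 + 4
43: 4016897 = 43·93416 + 9
47: 4016897 = 47·85465 + 42
53: 4016897 = 53·75790 + 27
59: 4016897 = 59·68083

59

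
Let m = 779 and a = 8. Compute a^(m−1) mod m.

353

8^1 ≡ 8 (mod 779)
8^2 ≡ 8^2 = 64 ≡ 64 (mod 779)
8^4 ≡ 64^2 = 4096 ≡ 201 (mod 779)
8^8 ≡ 201^2 = 40401 ≡ 672 (mod 779)
8^16 ≡ 672^2 = 451584 ≡ 543 (mod 779)
8^32 ≡ 543^2 = 294849 ≡ 387 (mod 779)
8^64 ≡ 387^2 = 149769 ≡ 201 (mod 779)
8^128 ≡ 201^2 = 40401 ≡ 672 (mod 779)
8^256 ≡ 672^2 = 451584 ≡ 543 (mod 779)
8^512 ≡ 543^2 = 294849 ≡ 387 (mod 779)
778 = 512 + 256 + 8 + 2 in binary powers of 2.
So 8^778 ≡ 387 · 543 · 672 · 64 ≡ 353 (mod 779).
Since 353 ≠ 1, base 8 is a Fermat witness: 779 is composite.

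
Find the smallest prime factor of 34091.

73

34091 is odd.
Digit sum 17, not divisible by 3.
Ends in 1: not divisible by 5.
7: 34091 = 7·4870 + 1
11: 34091 = 11·3099 + 2
13: 34091 = 13·2622 + 5
17: 34091 = 17·2005 + 6
19: 34091 = 19·1794 + 5
23: 34091 = 23·1482 + 5
29: 34091 = 29·1175 + 16
31: 34091 = 31·1099 + 22
37: 34091 = 37·921 + 14
41: 34091 = 41·831 + 20
43: 34091 = 43·792 + 35
47: 34091 = 47·725 + 16
53: 34091 = 53·643 + 12
59: 34091 = 59·577 + 48
61: 34091 = 61·558 + 53
67: 34091 = 67·508 + 55
71: 34091 = 71·480 + 11
73: 34091 = 73·467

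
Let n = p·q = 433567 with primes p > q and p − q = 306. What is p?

Since p = q + 306, we have 433567 = q(q + 306), so q² + 306q − 433567 = 0.
Discriminant: 306² + 4·433567 = 93636 + 1734268 = 1827904; √1827904 = 1352.
q = (−306 + 1352)/2 = 523, and p = q + 306 = 829.
Check: 523 · 829 = 433567.

829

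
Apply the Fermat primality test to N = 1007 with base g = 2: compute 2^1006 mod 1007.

271

2^1 ≡ 2 (mod 1007)
2^2 ≡ 2^2 = 4 ≡ 4 (mod 1007)
2^4 ≡ 4^2 = 16 ≡ 16 (mod 1007)
2^8 ≡ 16^2 = 256 ≡ 256 (mod 1007)
2^16 ≡ 256^2 = 65536 ≡ 81 (mod 1007)
2^32 ≡ 81^2 = 6561 ≡ 519 (mod 1007)
2^64 ≡ 519^2 = 269361 ≡ 492 (mod 1007)
2^128 ≡ 492^2 = 242064 ≡ 384 (mod 1007)
2^256 ≡ 384^2 = 147456 ≡ 434 (mod 1007)
2^512 ≡ 434^2 = 188356 ≡ 47 (mod 1007)
1006 = 512 + 256 + 128 + 64 + 32 + 8 + 4 + 2 in binary powers of 2.
So 2^1006 ≡ 47 · 434 · 384 · 492 · 519 · 256 · 16 · 4 ≡ 271 (mod 1007).
Since 271 ≠ 1, base 2 is a Fermat witness: 1007 is composite.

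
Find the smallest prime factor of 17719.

17719 is odd.
Digit sum 25, not divisible by 3.
Ends in 9: not divisible by 5.
7: 17719 = 7·2531 + 2
11: 17719 = 11·1610 + 9
13: 17719 = 13·1363

13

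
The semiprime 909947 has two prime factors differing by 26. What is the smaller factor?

941

Since p = q + 26, we have 909947 = q(q + 26), so q² + 26q − 909947 = 0.
Discriminant: 26² + 4·909947 = 676 + 3639788 = 3640464; √3640464 = 1908.
q = (−26 + 1908)/2 = 941, and p = q + 26 = 967.
Check: 941 · 967 = 909947.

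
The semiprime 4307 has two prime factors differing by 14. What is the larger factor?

73

Since p = q + 14, we have 4307 = q(q + 14), so q² + 14q − 4307 = 0.
Discriminant: 14² + 4·4307 = 196 + 17228 = 17424; √17424 = 132.
q = (−14 + 132)/2 = 59, and p = q + 14 = 73.
Check: 59 · 73 = 4307.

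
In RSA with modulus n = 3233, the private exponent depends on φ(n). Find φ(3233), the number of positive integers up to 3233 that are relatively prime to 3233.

3120

Factor: 3233 = 53 · 61.
φ(3233) = (53−1) · (61−1) = 52 · 60 = 3120.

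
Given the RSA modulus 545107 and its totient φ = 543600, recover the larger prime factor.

φ(n) = (p−1)(q−1) = n − (p+q) + 1, so p + q = 545107 − 543600 + 1 = 1508.
p and q are the roots of t² − 1508t + 545107 = 0.
Discriminant: 1508² − 4·545107 = 2274064 − 2180428 = 93636; √93636 = 306.
q = (1508 − 306)/2 = 601, p = (1508 + 306)/2 = 907.
Check: 601 · 907 = 545107.

907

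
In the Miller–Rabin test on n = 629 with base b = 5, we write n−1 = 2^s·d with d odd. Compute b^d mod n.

629 − 1 = 628 = 2^2 · 157, so d = 157.
5^1 ≡ 5 (mod 629)
5^2 ≡ 5^2 = 25 ≡ 25 (mod 629)
5^4 ≡ 25^2 = 625 ≡ 625 (mod 629)
5^8 ≡ 625^2 = 390625 ≡ 16 (mod 629)
5^16 ≡ 16^2 = 256 ≡ 256 (mod 629)
5^32 ≡ 256^2 = 65536 ≡ 120 (mod 629)
5^64 ≡ 120^2 = 14400 ≡ 562 (mod 629)
5^128 ≡ 562^2 = 315844 ≡ 86 (mod 629)
157 = 128 + 16 + 8 + 4 + 1 in binary powers of 2.
So 5^157 ≡ 86 · 256 · 16 · 625 · 5 ≡ 309 (mod 629).
Squaring chain: 309 → 502; never reaches −1, so base 5 is a Miller–Rabin witness that 629 is composite.

309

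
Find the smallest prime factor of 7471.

31

7471 is odd.
Digit sum 19, not divisible by 3.
Ends in 1: not divisible by 5.
7: 7471 = 7·1067 + 2
11: 7471 = 11·679 + 2
13: 7471 = 13·574 + 9
17: 7471 = 17·439 + 8
19: 7471 = 19·393 + 4
23: 7471 = 23·324 + 19
29: 7471 = 29·257 + 18
31: 7471 = 31·241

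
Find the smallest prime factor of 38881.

38881 is odd.
Digit sum 28, not divisible by 3.
Ends in 1: not divisible by 5.
7: 38881 = 7·5554 + 3
11: 38881 = 11·3534 + 7
13: 38881 = 13·2990 + 11
17: 38881 = 17·2287 + 2
19: 38881 = 19·2046 + 7
23: 38881 = 23·1690 + 11
29: 38881 = 29·1340 + 21
31: 38881 = 31·1254 + 7
37: 38881 = 37·1050 + 31
41: 38881 = 41·948 + 13
43: 38881 = 43·904 + 9
47: 38881 = 47·827 + 12
53: 38881 = 53·733 + 32
59: 38881 = 59·659

59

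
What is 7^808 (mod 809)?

7^1 ≡ 7 (mod 809)
7^2 ≡ 7^2 = 49 ≡ 49 (mod 809)
7^4 ≡ 49^2 = 2401 ≡ 783 (mod 809)
7^8 ≡ 783^2 = 613089 ≡ 676 (mod 809)
7^16 ≡ 676^2 = 456976 ≡ 700 (mod 809)
7^32 ≡ 700^2 = 490000 ≡ 555 (mod 809)
7^64 ≡ 555^2 = 308025 ≡ 605 (mod 809)
7^128 ≡ 605^2 = 366025 ≡ 357 (mod 809)
7^256 ≡ 357^2 = 127449 ≡ 436 (mod 809)
7^512 ≡ 436^2 = 190096 ≡ 790 (mod 809)
808 = 512 + 256 + 32 + 8 in binary powers of 2.
So 7^808 ≡ 790 · 436 · 555 · 676 ≡ 1 (mod 809).
Since the result is 1, base 7 gives no evidence that 809 is composite.

1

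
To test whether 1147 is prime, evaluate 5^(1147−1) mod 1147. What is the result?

249

5^1 ≡ 5 (mod 1147)
5^2 ≡ 5^2 = 25 ≡ 25 (mod 1147)
5^4 ≡ 25^2 = 625 ≡ 625 (mod 1147)
5^8 ≡ 625^2 = 390625 ≡ 645 (mod 1147)
5^16 ≡ 645^2 = 416025 ≡ 811 (mod 1147)
5^32 ≡ 811^2 = 657721 ≡ 490 (mod 1147)
5^64 ≡ 490^2 = 240100 ≡ 377 (mod 1147)
5^128 ≡ 377^2 = 142129 ≡ 1048 (mod 1147)
5^256 ≡ 1048^2 = 1098304 ≡ 625 (mod 1147)
5^512 ≡ 625^2 = 390625 ≡ 645 (mod 1147)
5^1024 ≡ 645^2 = 416025 ≡ 811 (mod 1147)
1146 = 1024 + 64 + 32 + 16 + 8 + 2 in binary powers of 2.
So 5^1146 ≡ 811 · 377 · 490 · 811 · 645 · 25 ≡ 249 (mod 1147).
Since 249 ≠ 1, base 5 is a Fermat witness: 1147 is composite.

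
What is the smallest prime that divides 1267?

7

1267 is odd.
Digit sum 16, not divisible by 3.
Ends in 7: not divisible by 5.
7: 1267 = 7·181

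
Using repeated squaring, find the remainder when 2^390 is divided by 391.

2^1 ≡ 2 (mod 391)
2^2 ≡ 2^2 = 4 ≡ 4 (mod 391)
2^4 ≡ 4^2 = 16 ≡ 16 (mod 391)
2^8 ≡ 16^2 = 256 ≡ 256 (mod 391)
2^16 ≡ 256^2 = 65536 ≡ 239 (mod 391)
2^32 ≡ 239^2 = 57121 ≡ 35 (mod 391)
2^64 ≡ 35^2 = 1225 ≡ 52 (mod 391)
2^128 ≡ 52^2 = 2704 ≡ 358 (mod 391)
2^256 ≡ 358^2 = 128164 ≡ 307 (mod 391)
390 = 256 + 128 + 4 + 2 in binary powers of 2.
So 2^390 ≡ 307 · 358 · 16 · 4 ≡ 285 (mod 391).
Since 285 ≠ 1, base 2 is a Fermat witness: 391 is composite.

285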